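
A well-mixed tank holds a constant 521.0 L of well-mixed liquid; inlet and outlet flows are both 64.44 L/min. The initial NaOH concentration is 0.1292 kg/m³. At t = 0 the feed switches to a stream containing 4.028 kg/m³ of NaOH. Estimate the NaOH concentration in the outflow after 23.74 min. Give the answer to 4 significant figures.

3.821 kg/m³

Accumulation = in − out for the solute gives V dC/dt = Q(C_in − C).
Time constant τ = V/Q = 521.0/64.44 = 8.08504 min.
Integrating: C(t) = C_in + (C₀ − C_in) e^(−t/τ).
C(23.74) = 4.028 + (0.1292 − 4.028)·e^(−23.74/8.08504) = 4.028 + (-3.89880)·0.0530624 = 3.82112 kg/m³.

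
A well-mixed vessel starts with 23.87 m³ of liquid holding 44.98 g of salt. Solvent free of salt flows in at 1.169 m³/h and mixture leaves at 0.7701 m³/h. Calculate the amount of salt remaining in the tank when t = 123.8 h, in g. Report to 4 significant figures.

5.163 g

Let m(t) be the amount of salt. Volume: V(t) = V₀ + (Q_in − Q_out) t = 23.87 + 0.398900 t; V(123.8) = 73.2538 m³.
Solute balance: dm/dt = 0 − Q_out C = −Q_out m/V(t).
dm/m = −Q_out dt/(V₀ + 0.398900 t); integrating gives ln(m/m₀) = −(Q_out/(Q_in−Q_out)) ln(V/V₀).
m = m₀ (V₀/V)^(Q_out/(Q_in−Q_out)) = 44.98 × (23.87/73.2538)^(1.93056) = 5.16274 g.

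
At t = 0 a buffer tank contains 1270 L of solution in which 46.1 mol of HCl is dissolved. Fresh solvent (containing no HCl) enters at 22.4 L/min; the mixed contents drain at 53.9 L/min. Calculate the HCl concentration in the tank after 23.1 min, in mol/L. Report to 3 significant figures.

0.0198 mol/L

Total volume: dV/dt = Q_in − Q_out = -31.500 L/min, so V(t) = 1270 − 31.500 t and V(23.1) = 542.35 L.
Solute balance: dm/dt = 0 − Q_out C = −Q_out m/V(t).
Separate: dm/m = −Q_out dt/V(t) ⇒ ln(m/m₀) = −(Q_out/(Q_in−Q_out)) ln(V/V₀).
m = m₀ (V₀/V)^(Q_out/(Q_in−Q_out)) = 46.1 × (1270/542.35)^(-1.7111) = 10.750 mol.
C = m/V = 10.750/542.35 = 0.019821 mol/L.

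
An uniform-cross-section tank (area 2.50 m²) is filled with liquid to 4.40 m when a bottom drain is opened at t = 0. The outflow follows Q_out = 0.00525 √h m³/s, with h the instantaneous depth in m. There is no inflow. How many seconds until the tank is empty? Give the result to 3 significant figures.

Mass balance (ρ constant): A dh/dt = −0.00525 √h.
This is separable: 2 d(√h)/dt = −0.00525/A, so √h = √h₀ − (0.00525/(2A)) t.
Tank is empty when √h = 0: t_empty = 2A√h₀/0.00525.
t_empty = 2·2.50·√4.40/0.00525 = 5.0000·2.0976/0.00525 = 1997.7 s.

2000 s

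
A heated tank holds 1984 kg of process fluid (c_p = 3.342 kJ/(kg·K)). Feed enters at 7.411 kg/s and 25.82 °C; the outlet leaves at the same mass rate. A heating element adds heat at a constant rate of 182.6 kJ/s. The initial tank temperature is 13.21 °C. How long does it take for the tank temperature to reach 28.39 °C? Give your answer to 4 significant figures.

381.7 s

M c_p dT/dt = ṁ c_p (T_in − T) + Q̇.
τ = M/ṁ = 267.710 s; T_ss = T_in + Q̇/(ṁ c_p) = 33.1925 °C.
T(t) = T_ss + (T₀ − T_ss) e^(−t/τ). Set T = 28.39:
e^(−t/τ) = (28.39 − 33.1925)/(13.21 − 33.1925) = 0.240337
t = −267.710 · ln(0.240337) = 381.678 s.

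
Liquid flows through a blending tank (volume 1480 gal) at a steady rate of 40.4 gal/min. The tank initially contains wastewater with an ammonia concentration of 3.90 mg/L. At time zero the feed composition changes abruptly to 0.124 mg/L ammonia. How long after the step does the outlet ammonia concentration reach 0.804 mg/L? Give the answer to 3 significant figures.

62.8 min

Species balance: V dC/dt = Q(C_in − C) ⇒ τ = V/Q = 36.634 min.
C(t) = C_in + (C₀ − C_in) e^(−t/τ). Set C = 0.804 and solve for t:
e^(−t/τ) = (C − C_in)/(C₀ − C_in) = (0.804 − 0.124)/(3.90 − 0.124) = 0.18008
t = −τ ln(…) = 36.634 × 1.7143 = 62.802 min.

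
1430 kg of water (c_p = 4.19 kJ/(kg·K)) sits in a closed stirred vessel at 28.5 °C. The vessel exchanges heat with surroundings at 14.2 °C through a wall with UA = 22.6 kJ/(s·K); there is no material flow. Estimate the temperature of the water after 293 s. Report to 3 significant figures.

18.9 °C

Lumped-capacitance energy balance: M c_p dT/dt = UA(T_amb − T).
dT/dt = (T_ss − T)/τ with T_ss = T_amb = 14.200 °C, τ = M c_p/UA = 1430·4.19/22.6 = 265.12 s.
Integrating: T(t) = T_ss + (T₀ − T_ss) e^(−t/τ).
T(293) = 14.200 + (14.300)·0.33116 = 18.936 °C.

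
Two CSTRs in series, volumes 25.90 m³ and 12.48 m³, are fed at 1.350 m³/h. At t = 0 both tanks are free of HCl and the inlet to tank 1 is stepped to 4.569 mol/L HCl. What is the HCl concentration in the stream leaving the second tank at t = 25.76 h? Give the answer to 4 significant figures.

2.528 mol/L

Time constants: τᵢ = Vᵢ/Q for each well-mixed tank.
τ₁ = 25.90/1.350 = 19.1852 h; τ₂ = 12.48/1.350 = 9.24444 h.
Tank 1: C₁ = C_in(1 − e^(−t/τ₁)). Tank 2 (τ₁ ≠ τ₂): C₂ = C_in[1 − (τ₁ e^(−t/τ₁) − τ₂ e^(−t/τ₂))/(τ₁ − τ₂)].
At t = 25.76: e^(−t/τ₁) = 0.261139, e^(−t/τ₂) = 0.0616342.
C₂ = 4.569·[1 − (19.1852·0.261139 − 9.24444·0.0616342)/(9.94074)] = 4.569·0.553331 = 2.52817 mol/L.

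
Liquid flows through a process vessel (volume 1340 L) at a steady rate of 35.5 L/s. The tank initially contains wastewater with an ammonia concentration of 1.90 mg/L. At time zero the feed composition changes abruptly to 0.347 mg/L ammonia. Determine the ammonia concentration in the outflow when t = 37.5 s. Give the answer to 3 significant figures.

Accumulation = in − out for the solute gives V dC/dt = Q(C_in − C).
So dC/dt = (C_in − C)/τ with τ = V/Q = 1340/35.5 = 37.746 s.
Solution: C(t) = C_in + (C₀ − C_in) e^(−t/τ).
C(37.5) = 0.347 + (1.90 − 0.347)·e^(−37.5/37.746) = 0.347 + (1.5530)·0.37029 = 0.92206 mg/L.

0.922 mg/L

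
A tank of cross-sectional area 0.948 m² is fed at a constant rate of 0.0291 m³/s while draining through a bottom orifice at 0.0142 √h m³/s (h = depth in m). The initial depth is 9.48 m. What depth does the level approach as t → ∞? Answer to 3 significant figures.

4.20 m

Level balance: A dh/dt = 0.0291 − 0.0142 √h. Setting dh/dt = 0:
Q_in = 0.0142 √h_ss ⇒ √h_ss = 0.0291/0.0142 = 2.0493.
h_ss = 2.0493² = 4.1996 m. (Since h₀ = 9.48 m > h_ss, the level will fall toward this value.)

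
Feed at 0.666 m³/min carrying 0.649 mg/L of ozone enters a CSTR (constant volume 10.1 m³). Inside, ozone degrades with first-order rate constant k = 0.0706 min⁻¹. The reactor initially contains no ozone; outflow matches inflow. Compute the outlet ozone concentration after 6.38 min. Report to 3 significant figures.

0.182 mg/L

Accumulation = in − out − consumed: V dC/dt = Q C_in − Q C − k V C.
This is linear with rate a = Q/V + k = 0.13654 min⁻¹.
C_ss = Q C_in/(Q + kV) = 0.31343 mg/L; C(t) = C_ss + (C₀ − C_ss) e^(−a t).
C(6.38) = 0.31343 + (-0.31343)·e^(−0.13654·6.38) = 0.31343 + (-0.31343)·0.41848 = 0.18226 mg/L.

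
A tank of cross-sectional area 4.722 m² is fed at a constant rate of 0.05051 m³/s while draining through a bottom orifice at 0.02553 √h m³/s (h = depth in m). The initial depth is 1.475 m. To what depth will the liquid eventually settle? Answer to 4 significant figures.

3.914 m

A dh/dt = Q_in − 0.02553 √h. Steady state requires inflow = outflow:
Q_in = 0.02553 √h_ss ⇒ √h_ss = 0.05051/0.02553 = 1.97846.
h_ss = 1.97846² = 3.91429 m. (Since h₀ = 1.475 m < h_ss, the level will rise toward this value.)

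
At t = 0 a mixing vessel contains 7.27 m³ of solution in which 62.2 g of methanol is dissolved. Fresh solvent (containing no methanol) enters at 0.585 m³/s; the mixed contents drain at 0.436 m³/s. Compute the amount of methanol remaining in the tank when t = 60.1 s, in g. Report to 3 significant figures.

5.94 g

Total volume: dV/dt = Q_in − Q_out = 0.14900 m³/s, so V(t) = 7.27 + 0.14900 t and V(60.1) = 16.225 m³.
Species balance (pure solvent in): dm/dt = −Q_out · m/V(t).
dm/m = −Q_out dt/(V₀ + 0.14900 t); integrating gives ln(m/m₀) = −(Q_out/(Q_in−Q_out)) ln(V/V₀).
m = m₀ (V₀/V)^(Q_out/(Q_in−Q_out)) = 62.2 × (7.27/16.225)^(2.9262) = 5.9373 g.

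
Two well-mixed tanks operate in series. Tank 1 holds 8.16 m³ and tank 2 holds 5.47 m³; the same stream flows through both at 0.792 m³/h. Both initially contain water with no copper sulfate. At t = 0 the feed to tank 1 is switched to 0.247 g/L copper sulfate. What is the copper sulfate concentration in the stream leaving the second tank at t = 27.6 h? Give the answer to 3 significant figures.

Time constants: τᵢ = Vᵢ/Q for each well-mixed tank.
τ₁ = 8.16/0.792 = 10.303 h; τ₂ = 5.47/0.792 = 6.9066 h.
Tank 1: C₁ = C_in(1 − e^(−t/τ₁)). Tank 2 (τ₁ ≠ τ₂): C₂ = C_in[1 − (τ₁ e^(−t/τ₁) − τ₂ e^(−t/τ₂))/(τ₁ − τ₂)].
At t = 27.6: e^(−t/τ₁) = 0.068644, e^(−t/τ₂) = 0.018385.
C₂ = 0.247·[1 − (10.303·0.068644 − 6.9066·0.018385)/(3.3965)] = 0.247·0.82916 = 0.20480 g/L.

0.205 g/L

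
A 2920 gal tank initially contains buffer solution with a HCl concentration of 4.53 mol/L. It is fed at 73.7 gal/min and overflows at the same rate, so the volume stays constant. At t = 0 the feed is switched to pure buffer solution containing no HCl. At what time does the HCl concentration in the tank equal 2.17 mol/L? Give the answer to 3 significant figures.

Species balance: V dC/dt = Q(C_in − C) ⇒ τ = V/Q = 39.620 min.
C(t) = C_in + (C₀ − C_in) e^(−t/τ). Set C = 2.17 and solve for t:
e^(−t/τ) = (C − C_in)/(C₀ − C_in) = (2.17 − 0)/(4.53 − 0) = 0.47903
t = −τ ln(…) = 39.620 × 0.73599 = 29.160 min.

29.2 min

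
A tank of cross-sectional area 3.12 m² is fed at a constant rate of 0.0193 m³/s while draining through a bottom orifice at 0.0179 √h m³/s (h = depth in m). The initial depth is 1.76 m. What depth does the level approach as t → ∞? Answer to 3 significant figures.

Accumulation of liquid (constant cross-section A): A dh/dt = Q_in − 0.0179 √h. At steady state dh/dt = 0:
Q_in = 0.0179 √h_ss ⇒ √h_ss = 0.0193/0.0179 = 1.0782.
h_ss = 1.0782² = 1.1625 m. (Since h₀ = 1.76 m > h_ss, the level will fall toward this value.)

1.16 m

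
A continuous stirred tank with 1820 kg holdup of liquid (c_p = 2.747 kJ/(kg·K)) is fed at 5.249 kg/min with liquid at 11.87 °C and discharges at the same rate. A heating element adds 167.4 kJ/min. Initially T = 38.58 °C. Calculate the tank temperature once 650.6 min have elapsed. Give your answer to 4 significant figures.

M c_p dT/dt = ṁ c_p (T_in − T) + Q̇.
τ = M/ṁ = 346.733 min; T_ss = T_in + Q̇/(ṁ c_p) = 11.87 + 167.4/(5.249·2.747) = 23.4797 °C.
T approaches T_ss exponentially: T(t) = T_ss + (T₀ − T_ss) e^(−t/τ).
T(650.6) = 23.4797 + (15.1003)·e^(−650.6/346.733) = 23.4797 + (15.1003)·0.153145 = 25.7922 °C.

25.79 °C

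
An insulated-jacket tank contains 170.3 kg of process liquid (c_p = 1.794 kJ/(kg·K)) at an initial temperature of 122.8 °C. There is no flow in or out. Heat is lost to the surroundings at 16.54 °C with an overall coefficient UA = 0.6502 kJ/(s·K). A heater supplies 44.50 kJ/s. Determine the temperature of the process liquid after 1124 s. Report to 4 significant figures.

88.44 °C

M c_p dT/dt = −UA(T − T_amb) + Q̇.
dT/dt = (T_ss − T)/τ with T_ss = T_amb + Q̇/UA = 16.54 + 44.50/0.6502 = 84.9805 °C, τ = M c_p/UA = 170.3·1.794/0.6502 = 469.883 s.
Solution: T(t) = T_ss + (T₀ − T_ss) e^(−t/τ).
T(1124) = 84.9805 + (37.8195)·0.0914390 = 88.4387 °C.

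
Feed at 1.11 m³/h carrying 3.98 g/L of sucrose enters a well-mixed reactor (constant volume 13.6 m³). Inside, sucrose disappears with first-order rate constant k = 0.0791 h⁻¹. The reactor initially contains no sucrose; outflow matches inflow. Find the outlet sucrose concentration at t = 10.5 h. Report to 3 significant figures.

Species balance: V dC/dt = Q C_in − Q C − k V C.
This is linear with rate a = Q/V + k = 0.16072 h⁻¹.
C_ss = Q C_in/(Q + kV) = 2.0212 g/L; C(t) = C_ss + (C₀ − C_ss) e^(−a t).
C(10.5) = 2.0212 + (-2.0212)·e^(−0.16072·10.5) = 2.0212 + (-2.0212)·0.18497 = 1.6473 g/L.

1.65 g/L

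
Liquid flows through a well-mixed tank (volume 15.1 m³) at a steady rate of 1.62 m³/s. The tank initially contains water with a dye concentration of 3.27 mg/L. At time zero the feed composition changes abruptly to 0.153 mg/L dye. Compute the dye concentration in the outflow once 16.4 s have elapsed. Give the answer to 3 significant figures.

Species balance on the tank: V dC/dt = Q(C_in − C).
Time constant τ = V/Q = 15.1/1.62 = 9.3210 s.
Solution: C(t) = C_in + (C₀ − C_in) e^(−t/τ).
C(16.4) = 0.153 + (3.27 − 0.153)·e^(−16.4/9.3210) = 0.153 + (3.1170)·0.17214 = 0.68955 mg/L.

0.690 mg/L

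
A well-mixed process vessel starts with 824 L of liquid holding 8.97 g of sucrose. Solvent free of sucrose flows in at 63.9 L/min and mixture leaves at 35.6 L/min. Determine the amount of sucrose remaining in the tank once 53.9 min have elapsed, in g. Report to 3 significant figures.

2.40 g

Let m(t) be the amount of sucrose. Volume: V(t) = V₀ + (Q_in − Q_out) t = 824 + 28.300 t; V(53.9) = 2349.4 L.
Solute balance: dm/dt = 0 − Q_out C = −Q_out m/V(t).
dm/m = −Q_out dt/(V₀ + 28.300 t); integrating gives ln(m/m₀) = −(Q_out/(Q_in−Q_out)) ln(V/V₀).
m = m₀ (V₀/V)^(Q_out/(Q_in−Q_out)) = 8.97 × (824/2349.4)^(1.2580) = 2.4010 g.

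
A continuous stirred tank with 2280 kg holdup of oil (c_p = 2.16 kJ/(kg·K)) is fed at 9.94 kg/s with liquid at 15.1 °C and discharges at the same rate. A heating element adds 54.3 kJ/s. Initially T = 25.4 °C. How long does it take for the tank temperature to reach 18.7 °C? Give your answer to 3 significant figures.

Energy balance: M c_p dT/dt = ṁ c_p (T_in − T) + 54.3.
τ = M/ṁ = 229.38 s; T_ss = T_in + Q̇/(ṁ c_p) = 17.629 °C.
T(t) = T_ss + (T₀ − T_ss) e^(−t/τ). Set T = 18.7:
e^(−t/τ) = (18.7 − 17.629)/(25.4 − 17.629) = 0.13781
t = −229.38 · ln(0.13781) = 454.59 s.

455 s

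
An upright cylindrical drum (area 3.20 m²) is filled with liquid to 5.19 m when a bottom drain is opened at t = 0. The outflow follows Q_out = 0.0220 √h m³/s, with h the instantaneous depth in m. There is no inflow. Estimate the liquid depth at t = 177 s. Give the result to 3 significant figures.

A dh/dt = −Q_out = −0.0220 √h.
∫ h^(−1/2) dh = −(0.0220/A) ∫ dt, giving 2√h = 2√h₀ − (0.0220/A) t.
√h = √5.19 − 0.0220·177/(2·3.20) = 2.2782 − 0.60844 = 1.6697.
h = 1.6697² = 2.7880 m.

2.79 m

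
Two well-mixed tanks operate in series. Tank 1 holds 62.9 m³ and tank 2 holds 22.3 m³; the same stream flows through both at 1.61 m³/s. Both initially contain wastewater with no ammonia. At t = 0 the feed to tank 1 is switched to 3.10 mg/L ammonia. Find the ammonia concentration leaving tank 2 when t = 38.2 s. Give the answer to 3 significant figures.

Each tank obeys Vᵢ dCᵢ/dt = Q(Cᵢ₋₁ − Cᵢ), so τᵢ = Vᵢ/Q.
τ₁ = 62.9/1.61 = 39.068 s; τ₂ = 22.3/1.61 = 13.851 s.
Tank 1: C₁ = C_in(1 − e^(−t/τ₁)). Tank 2 (τ₁ ≠ τ₂): C₂ = C_in[1 − (τ₁ e^(−t/τ₁) − τ₂ e^(−t/τ₂))/(τ₁ − τ₂)].
At t = 38.2: e^(−t/τ₁) = 0.37615, e^(−t/τ₂) = 0.063422.
C₂ = 3.10·[1 − (39.068·0.37615 − 13.851·0.063422)/(25.217)] = 3.10·0.45208 = 1.4015 mg/L.

1.40 mg/L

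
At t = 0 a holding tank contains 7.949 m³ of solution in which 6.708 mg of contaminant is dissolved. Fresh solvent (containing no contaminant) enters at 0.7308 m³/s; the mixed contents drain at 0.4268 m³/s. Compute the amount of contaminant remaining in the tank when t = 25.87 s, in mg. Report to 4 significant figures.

2.554 mg

Let m(t) be the amount of contaminant. Volume: V(t) = V₀ + (Q_in − Q_out) t = 7.949 + 0.304000 t; V(25.87) = 15.8135 m³.
Solute balance: dm/dt = 0 − Q_out C = −Q_out m/V(t).
dm/m = −Q_out dt/(V₀ + 0.304000 t); integrating gives ln(m/m₀) = −(Q_out/(Q_in−Q_out)) ln(V/V₀).
m = m₀ (V₀/V)^(Q_out/(Q_in−Q_out)) = 6.708 × (7.949/15.8135)^(1.40395) = 2.55395 mg.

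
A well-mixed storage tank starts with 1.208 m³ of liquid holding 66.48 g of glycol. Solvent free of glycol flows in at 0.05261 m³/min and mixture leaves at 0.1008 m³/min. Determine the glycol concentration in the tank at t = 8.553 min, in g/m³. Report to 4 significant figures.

34.89 g/m³

Total volume: dV/dt = Q_in − Q_out = -0.0481900 m³/min, so V(t) = 1.208 − 0.0481900 t and V(8.553) = 0.795831 m³.
Solute balance: dm/dt = 0 − Q_out C = −Q_out m/V(t).
Separate: dm/m = −Q_out dt/V(t) ⇒ ln(m/m₀) = −(Q_out/(Q_in−Q_out)) ln(V/V₀).
m = m₀ (V₀/V)^(Q_out/(Q_in−Q_out)) = 66.48 × (1.208/0.795831)^(-2.09172) = 27.7699 g.
C = m/V = 27.7699/0.795831 = 34.8943 g/m³.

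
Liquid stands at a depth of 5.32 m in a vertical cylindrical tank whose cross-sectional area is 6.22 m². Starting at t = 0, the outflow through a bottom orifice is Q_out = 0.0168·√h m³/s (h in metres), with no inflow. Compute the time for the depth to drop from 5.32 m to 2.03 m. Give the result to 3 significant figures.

With no inflow, A dh/dt = −0.0168 √h.
Separate and integrate: 2(√h − √h₀) = −(0.0168/A) t.
t = 2A(√h₀ − √h)/0.0168 = 2·6.22·(√5.32 − √2.03)/0.0168
  = 12.440 × (2.3065 − 1.4248) / 0.0168 = 652.90 s.

653 s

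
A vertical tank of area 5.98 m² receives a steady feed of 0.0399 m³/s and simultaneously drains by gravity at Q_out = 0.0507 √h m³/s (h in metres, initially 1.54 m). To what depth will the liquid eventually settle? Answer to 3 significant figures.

A dh/dt = Q_in − 0.0507 √h. Steady state requires inflow = outflow:
Q_in = 0.0507 √h_ss ⇒ √h_ss = 0.0399/0.0507 = 0.78698.
h_ss = 0.78698² = 0.61934 m. (Since h₀ = 1.54 m > h_ss, the level will fall toward this value.)

0.619 m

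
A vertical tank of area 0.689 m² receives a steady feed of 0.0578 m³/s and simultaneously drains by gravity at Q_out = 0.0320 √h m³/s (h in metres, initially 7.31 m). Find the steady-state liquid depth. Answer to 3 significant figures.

3.26 m

Mass balance (ρ constant): A dh/dt = Q_in − 0.0320 √h. At steady state dh/dt = 0:
Q_in = 0.0320 √h_ss ⇒ √h_ss = 0.0578/0.0320 = 1.8062.
h_ss = 1.8062² = 3.2625 m. (Since h₀ = 7.31 m > h_ss, the level will fall toward this value.)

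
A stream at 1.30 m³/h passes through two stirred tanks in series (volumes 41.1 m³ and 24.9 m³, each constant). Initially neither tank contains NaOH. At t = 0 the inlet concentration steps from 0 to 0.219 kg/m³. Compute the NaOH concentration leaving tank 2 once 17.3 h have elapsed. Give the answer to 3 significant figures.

Species balance on tank i: dCᵢ/dt = (Cᵢ₋₁ − Cᵢ)/τᵢ with τᵢ = Vᵢ/Q.
τ₁ = 41.1/1.30 = 31.615 h; τ₂ = 24.9/1.30 = 19.154 h.
Solving the cascade with C₁(0)=C₂(0)=0 gives C₂(t) = C_in[1 − (τ₁ e^(−t/τ₁) − τ₂ e^(−t/τ₂))/(τ₁ − τ₂)].
At t = 17.3: e^(−t/τ₁) = 0.57857, e^(−t/τ₂) = 0.40527.
C₂ = 0.219·[1 − (31.615·0.57857 − 19.154·0.40527)/(12.462)] = 0.219·0.15506 = 0.033959 kg/m³.

0.0340 kg/m³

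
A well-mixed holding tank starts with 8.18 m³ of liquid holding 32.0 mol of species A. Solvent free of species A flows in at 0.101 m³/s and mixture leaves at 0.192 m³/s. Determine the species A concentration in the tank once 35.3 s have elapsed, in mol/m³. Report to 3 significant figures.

2.25 mol/m³

Total volume: dV/dt = Q_in − Q_out = -0.091000 m³/s, so V(t) = 8.18 − 0.091000 t and V(35.3) = 4.9677 m³.
Solute balance: dm/dt = 0 − Q_out C = −Q_out m/V(t).
dm/m = −Q_out dt/(V₀ − 0.091000 t); integrating gives ln(m/m₀) = −(Q_out/(Q_in−Q_out)) ln(V/V₀).
m = m₀ (V₀/V)^(Q_out/(Q_in−Q_out)) = 32.0 × (8.18/4.9677)^(-2.1099) = 11.173 mol.
C = m/V = 11.173/4.9677 = 2.2490 mol/m³.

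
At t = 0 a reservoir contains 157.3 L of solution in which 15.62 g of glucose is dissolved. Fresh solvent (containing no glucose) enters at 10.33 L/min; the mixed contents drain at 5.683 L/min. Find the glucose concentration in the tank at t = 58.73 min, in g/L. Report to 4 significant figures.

Let m(t) be the amount of glucose. Volume: V(t) = V₀ + (Q_in − Q_out) t = 157.3 + 4.64700 t; V(58.73) = 430.218 L.
No glucose enters, so dm/dt = −Q_out · (m/V).
Separate: dm/m = −Q_out dt/V(t) ⇒ ln(m/m₀) = −(Q_out/(Q_in−Q_out)) ln(V/V₀).
m = m₀ (V₀/V)^(Q_out/(Q_in−Q_out)) = 15.62 × (157.3/430.218)^(1.22294) = 4.56357 g.
C = m/V = 4.56357/430.218 = 0.0106076 g/L.

0.01061 g/L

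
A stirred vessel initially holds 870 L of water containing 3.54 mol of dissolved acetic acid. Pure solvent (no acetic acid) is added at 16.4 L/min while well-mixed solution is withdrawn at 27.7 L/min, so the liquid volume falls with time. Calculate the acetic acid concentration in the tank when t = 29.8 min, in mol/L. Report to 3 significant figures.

0.00200 mol/L

Total volume: dV/dt = Q_in − Q_out = -11.300 L/min, so V(t) = 870 − 11.300 t and V(29.8) = 533.26 L.
No acetic acid enters, so dm/dt = −Q_out · (m/V).
dm/m = −Q_out dt/(V₀ − 11.300 t); integrating gives ln(m/m₀) = −(Q_out/(Q_in−Q_out)) ln(V/V₀).
m = m₀ (V₀/V)^(Q_out/(Q_in−Q_out)) = 3.54 × (870/533.26)^(-2.4513) = 1.0663 mol.
C = m/V = 1.0663/533.26 = 0.0019997 mol/L.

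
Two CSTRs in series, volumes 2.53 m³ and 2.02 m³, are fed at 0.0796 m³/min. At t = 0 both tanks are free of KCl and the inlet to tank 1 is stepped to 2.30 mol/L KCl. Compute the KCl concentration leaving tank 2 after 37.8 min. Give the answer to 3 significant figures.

Species balance on tank i: dCᵢ/dt = (Cᵢ₋₁ − Cᵢ)/τᵢ with τᵢ = Vᵢ/Q.
τ₁ = 2.53/0.0796 = 31.784 min; τ₂ = 2.02/0.0796 = 25.377 min.
Tank 1: C₁ = C_in(1 − e^(−t/τ₁)). Tank 2 (τ₁ ≠ τ₂): C₂ = C_in[1 − (τ₁ e^(−t/τ₁) − τ₂ e^(−t/τ₂))/(τ₁ − τ₂)].
At t = 37.8: e^(−t/τ₁) = 0.30444, e^(−t/τ₂) = 0.22548.
C₂ = 2.30·[1 − (31.784·0.30444 − 25.377·0.22548)/(6.4070)] = 2.30·0.38280 = 0.88043 mol/L.

0.880 mol/L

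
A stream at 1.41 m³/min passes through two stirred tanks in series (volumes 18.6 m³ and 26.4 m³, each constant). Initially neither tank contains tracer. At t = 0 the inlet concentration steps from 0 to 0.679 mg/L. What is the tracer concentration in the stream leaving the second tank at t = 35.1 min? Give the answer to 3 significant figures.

0.440 mg/L

Time constants: τᵢ = Vᵢ/Q for each well-mixed tank.
τ₁ = 18.6/1.41 = 13.191 min; τ₂ = 26.4/1.41 = 18.723 min.
Tank 1: C₁ = C_in(1 − e^(−t/τ₁)). Tank 2 (τ₁ ≠ τ₂): C₂ = C_in[1 − (τ₁ e^(−t/τ₁) − τ₂ e^(−t/τ₂))/(τ₁ − τ₂)].
At t = 35.1: e^(−t/τ₁) = 0.069892, e^(−t/τ₂) = 0.15341.
C₂ = 0.679·[1 − (13.191·0.069892 − 18.723·0.15341)/(-5.5319)] = 0.679·0.64744 = 0.43961 mg/L.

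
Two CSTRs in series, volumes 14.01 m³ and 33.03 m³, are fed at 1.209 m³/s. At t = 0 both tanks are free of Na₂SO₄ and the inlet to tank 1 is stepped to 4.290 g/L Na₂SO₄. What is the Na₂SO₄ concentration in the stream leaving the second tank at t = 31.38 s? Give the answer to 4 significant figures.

Time constants: τᵢ = Vᵢ/Q for each well-mixed tank.
τ₁ = 14.01/1.209 = 11.5881 s; τ₂ = 33.03/1.209 = 27.3201 s.
Tank 1: C₁ = C_in(1 − e^(−t/τ₁)). Tank 2 (τ₁ ≠ τ₂): C₂ = C_in[1 − (τ₁ e^(−t/τ₁) − τ₂ e^(−t/τ₂))/(τ₁ − τ₂)].
At t = 31.38: e^(−t/τ₁) = 0.0666732, e^(−t/τ₂) = 0.317079.
C₂ = 4.290·[1 − (11.5881·0.0666732 − 27.3201·0.317079)/(-15.7320)] = 4.290·0.498474 = 2.13845 g/L.

2.138 g/L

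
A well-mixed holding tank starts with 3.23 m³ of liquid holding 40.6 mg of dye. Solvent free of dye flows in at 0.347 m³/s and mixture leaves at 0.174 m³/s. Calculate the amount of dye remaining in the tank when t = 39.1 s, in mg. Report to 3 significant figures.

13.0 mg

Let m(t) be the amount of dye. Volume: V(t) = V₀ + (Q_in − Q_out) t = 3.23 + 0.17300 t; V(39.1) = 9.9943 m³.
No dye enters, so dm/dt = −Q_out · (m/V).
Separate: dm/m = −Q_out dt/V(t) ⇒ ln(m/m₀) = −(Q_out/(Q_in−Q_out)) ln(V/V₀).
m = m₀ (V₀/V)^(Q_out/(Q_in−Q_out)) = 40.6 × (3.23/9.9943)^(1.0058) = 13.036 mg.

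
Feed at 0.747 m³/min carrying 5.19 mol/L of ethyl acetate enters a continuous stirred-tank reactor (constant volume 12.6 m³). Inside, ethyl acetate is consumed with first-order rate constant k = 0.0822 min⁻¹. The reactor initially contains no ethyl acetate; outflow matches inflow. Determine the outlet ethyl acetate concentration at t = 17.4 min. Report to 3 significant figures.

V dC/dt = Q(C_in − C) − k V C.
This is linear with rate a = Q/V + k = 0.14149 min⁻¹.
C_ss = Q C_in/(Q + kV) = 2.1747 mol/L; C(t) = C_ss + (C₀ − C_ss) e^(−a t).
C(17.4) = 2.1747 + (-2.1747)·e^(−0.14149·17.4) = 2.1747 + (-2.1747)·0.085277 = 1.9893 mol/L.

1.99 mol/L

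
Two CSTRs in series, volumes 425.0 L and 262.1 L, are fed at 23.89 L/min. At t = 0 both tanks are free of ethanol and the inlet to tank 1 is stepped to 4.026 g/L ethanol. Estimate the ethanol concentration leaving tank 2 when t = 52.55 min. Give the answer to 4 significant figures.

3.532 g/L

Time constants: τᵢ = Vᵢ/Q for each well-mixed tank.
τ₁ = 425.0/23.89 = 17.7899 min; τ₂ = 262.1/23.89 = 10.9711 min.
Tank 1: C₁ = C_in(1 − e^(−t/τ₁)). Tank 2 (τ₁ ≠ τ₂): C₂ = C_in[1 − (τ₁ e^(−t/τ₁) − τ₂ e^(−t/τ₂))/(τ₁ − τ₂)].
At t = 52.55: e^(−t/τ₁) = 0.0521345, e^(−t/τ₂) = 0.00831371.
C₂ = 4.026·[1 − (17.7899·0.0521345 − 10.9711·0.00831371)/(6.81875)] = 4.026·0.877359 = 3.53225 g/L.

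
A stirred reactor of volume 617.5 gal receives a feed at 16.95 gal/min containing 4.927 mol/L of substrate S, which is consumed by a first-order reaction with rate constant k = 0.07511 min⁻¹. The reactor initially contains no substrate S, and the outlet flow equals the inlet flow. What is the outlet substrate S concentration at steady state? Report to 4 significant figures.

1.319 mol/L

Species balance: V dC/dt = Q C_in − Q C − k V C.
Steady state (dC/dt = 0): C_ss = Q C_in/(Q + kV) = C_in/(1 + kV/Q).
C_ss = 16.95·4.927/(16.95 + 0.07511·617.5) = 83.5126/63.3304 = 1.31868 mol/L.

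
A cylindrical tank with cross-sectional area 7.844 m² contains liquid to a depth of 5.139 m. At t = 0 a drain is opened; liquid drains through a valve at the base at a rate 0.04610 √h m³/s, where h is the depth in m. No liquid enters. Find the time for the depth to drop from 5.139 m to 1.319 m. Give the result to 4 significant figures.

380.6 s

With no inflow, A dh/dt = −0.04610 √h.
This is separable: 2 d(√h)/dt = −0.04610/A, so √h = √h₀ − (0.04610/(2A)) t.
t = 2A(√h₀ − √h)/0.04610 = 2·7.844·(√5.139 − √1.319)/0.04610
  = 15.6880 × (2.26694 − 1.14848) / 0.04610 = 380.616 s.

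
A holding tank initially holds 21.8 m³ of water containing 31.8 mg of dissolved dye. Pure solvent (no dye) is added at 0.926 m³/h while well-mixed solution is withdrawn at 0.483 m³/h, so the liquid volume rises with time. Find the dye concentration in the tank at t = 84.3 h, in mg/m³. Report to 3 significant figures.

Total volume: dV/dt = Q_in − Q_out = 0.44300 m³/h, so V(t) = 21.8 + 0.44300 t and V(84.3) = 59.145 m³.
Species balance (pure solvent in): dm/dt = −Q_out · m/V(t).
dm/m = −Q_out dt/(V₀ + 0.44300 t); integrating gives ln(m/m₀) = −(Q_out/(Q_in−Q_out)) ln(V/V₀).
m = m₀ (V₀/V)^(Q_out/(Q_in−Q_out)) = 31.8 × (21.8/59.145)^(1.0903) = 10.711 mg.
C = m/V = 10.711/59.145 = 0.18110 mg/m³.

0.181 mg/m³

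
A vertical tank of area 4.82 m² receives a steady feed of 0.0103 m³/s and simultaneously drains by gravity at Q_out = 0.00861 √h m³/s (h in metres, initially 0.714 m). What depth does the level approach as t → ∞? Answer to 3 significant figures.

Volume balance on the tank: A dh/dt = Q_in − 0.00861 √h. At steady state dh/dt = 0:
Q_in = 0.00861 √h_ss ⇒ √h_ss = 0.0103/0.00861 = 1.1963.
h_ss = 1.1963² = 1.4311 m. (Since h₀ = 0.714 m < h_ss, the level will rise toward this value.)

1.43 m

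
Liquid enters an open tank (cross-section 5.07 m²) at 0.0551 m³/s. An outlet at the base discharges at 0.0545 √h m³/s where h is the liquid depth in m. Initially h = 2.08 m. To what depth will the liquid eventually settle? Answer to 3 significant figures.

1.02 m

A dh/dt = Q_in − 0.0545 √h. Steady state requires inflow = outflow:
Q_in = 0.0545 √h_ss ⇒ √h_ss = 0.0551/0.0545 = 1.0110.
h_ss = 1.0110² = 1.0221 m. (Since h₀ = 2.08 m > h_ss, the level will fall toward this value.)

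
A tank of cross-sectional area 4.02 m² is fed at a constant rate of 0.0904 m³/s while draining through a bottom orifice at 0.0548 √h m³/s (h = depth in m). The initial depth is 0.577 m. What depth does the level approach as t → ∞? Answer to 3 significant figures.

Volume balance on the tank: A dh/dt = Q_in − 0.0548 √h. At steady state dh/dt = 0:
Q_in = 0.0548 √h_ss ⇒ √h_ss = 0.0904/0.0548 = 1.6496.
h_ss = 1.6496² = 2.7213 m. (Since h₀ = 0.577 m < h_ss, the level will rise toward this value.)

2.72 m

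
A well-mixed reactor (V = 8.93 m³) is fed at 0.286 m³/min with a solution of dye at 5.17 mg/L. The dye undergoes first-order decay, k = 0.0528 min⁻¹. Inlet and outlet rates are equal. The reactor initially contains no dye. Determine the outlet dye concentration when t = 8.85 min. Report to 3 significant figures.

1.03 mg/L

Accumulation = in − out − consumed: V dC/dt = Q C_in − Q C − k V C.
dC/dt = (Q/V) C_in − (Q/V + k) C; effective rate a = Q/V + k = 0.032027 + 0.0528 = 0.084827 min⁻¹.
C_ss = Q C_in/(Q + kV) = 1.9520 mg/L; C(t) = C_ss + (C₀ − C_ss) e^(−a t).
C(8.85) = 1.9520 + (-1.9520)·e^(−0.084827·8.85) = 1.9520 + (-1.9520)·0.47203 = 1.0306 mg/L.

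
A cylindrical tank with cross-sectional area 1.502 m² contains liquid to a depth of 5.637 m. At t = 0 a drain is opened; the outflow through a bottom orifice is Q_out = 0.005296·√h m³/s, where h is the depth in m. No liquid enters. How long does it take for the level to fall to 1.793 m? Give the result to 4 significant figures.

587.2 s

With no inflow, A dh/dt = −0.005296 √h.
Separate and integrate: 2(√h − √h₀) = −(0.005296/A) t.
t = 2A(√h₀ − √h)/0.005296 = 2·1.502·(√5.637 − √1.793)/0.005296
  = 3.00400 × (2.37424 − 1.33903) / 0.005296 = 587.191 s.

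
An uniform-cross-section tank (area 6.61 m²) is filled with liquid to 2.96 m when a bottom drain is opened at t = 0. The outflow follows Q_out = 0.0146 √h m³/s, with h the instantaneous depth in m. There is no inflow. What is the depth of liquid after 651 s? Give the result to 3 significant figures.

With no inflow, A dh/dt = −0.0146 √h.
This is separable: 2 d(√h)/dt = −0.0146/A, so √h = √h₀ − (0.0146/(2A)) t.
√h = √2.96 − 0.0146·651/(2·6.61) = 1.7205 − 0.71896 = 1.0015.
h = 1.0015² = 1.0030 m.

1.00 m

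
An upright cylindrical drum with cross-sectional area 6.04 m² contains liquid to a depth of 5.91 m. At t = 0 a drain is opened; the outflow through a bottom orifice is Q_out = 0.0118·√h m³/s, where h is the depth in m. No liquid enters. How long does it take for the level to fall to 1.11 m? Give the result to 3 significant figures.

With no inflow, A dh/dt = −0.0118 √h.
This is separable: 2 d(√h)/dt = −0.0118/A, so √h = √h₀ − (0.0118/(2A)) t.
t = 2A(√h₀ − √h)/0.0118 = 2·6.04·(√5.91 − √1.11)/0.0118
  = 12.080 × (2.4310 − 1.0536) / 0.0118 = 1410.2 s.

1410 s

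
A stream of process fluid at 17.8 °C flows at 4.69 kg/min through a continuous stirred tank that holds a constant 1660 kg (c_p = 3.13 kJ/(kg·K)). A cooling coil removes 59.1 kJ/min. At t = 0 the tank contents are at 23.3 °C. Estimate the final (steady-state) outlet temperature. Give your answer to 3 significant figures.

13.8 °C

First-law balance (no shaft work): M c_p dT/dt = ṁ c_p (T_in − T) − 59.1.
At steady state dT/dt = 0 ⇒ T_ss = T_in − Q̇/(ṁ c_p) = 17.8 − 59.1/(4.69·3.13) = 13.774 °C.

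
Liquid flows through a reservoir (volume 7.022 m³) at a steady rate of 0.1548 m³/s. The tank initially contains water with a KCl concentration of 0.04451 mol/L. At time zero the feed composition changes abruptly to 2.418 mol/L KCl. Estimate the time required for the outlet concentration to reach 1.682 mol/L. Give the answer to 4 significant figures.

Transient balance on the dissolved component: V dC/dt = Q(C_in − C), so τ = V/Q = 45.3618 s.
C(t) = C_in + (C₀ − C_in) e^(−t/τ). Set C = 1.682 and solve for t:
e^(−t/τ) = (C − C_in)/(C₀ − C_in) = (1.682 − 2.418)/(0.04451 − 2.418) = 0.310092
t = −τ ln(…) = 45.3618 × 1.17089 = 53.1135 s.

53.11 s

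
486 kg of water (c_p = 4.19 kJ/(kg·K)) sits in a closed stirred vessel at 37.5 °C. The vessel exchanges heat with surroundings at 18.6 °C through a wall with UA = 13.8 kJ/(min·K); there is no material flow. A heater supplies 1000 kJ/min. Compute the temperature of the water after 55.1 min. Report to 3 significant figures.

54.2 °C

Lumped-capacitance energy balance: M c_p dT/dt = UA(T_amb − T) + Q̇.
dT/dt = (T_ss − T)/τ with T_ss = T_amb + Q̇/UA = 18.6 + 1000/13.8 = 91.064 °C, τ = M c_p/UA = 486·4.19/13.8 = 147.56 min.
T approaches T_ss exponentially: T(t) = T_ss + (T₀ − T_ss) e^(−t/τ).
T(55.1) = 91.064 + (-53.564)·0.68839 = 54.191 °C.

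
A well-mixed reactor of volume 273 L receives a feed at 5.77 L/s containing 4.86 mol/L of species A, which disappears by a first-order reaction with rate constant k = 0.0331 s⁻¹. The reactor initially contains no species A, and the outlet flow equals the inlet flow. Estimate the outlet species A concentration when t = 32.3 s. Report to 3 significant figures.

V dC/dt = Q(C_in − C) − k V C.
This is linear with rate a = Q/V + k = 0.054236 s⁻¹.
C_ss = Q C_in/(Q + kV) = 1.8939 mol/L; C(t) = C_ss + (C₀ − C_ss) e^(−a t).
C(32.3) = 1.8939 + (-1.8939)·e^(−0.054236·32.3) = 1.8939 + (-1.8939)·0.17346 = 1.5654 mol/L.

1.57 mol/L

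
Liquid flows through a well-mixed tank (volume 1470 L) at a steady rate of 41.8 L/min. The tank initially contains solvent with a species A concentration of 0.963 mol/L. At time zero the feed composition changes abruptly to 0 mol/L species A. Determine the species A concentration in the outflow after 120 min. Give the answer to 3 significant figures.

0.0317 mol/L

Mass balance on the solute (V constant): V dC/dt = Q(C_in − C).
Time constant τ = V/Q = 1470/41.8 = 35.167 min.
Solution: C(t) = C_in + (C₀ − C_in) e^(−t/τ).
C(120) = 0 + (0.963 − 0)·e^(−120/35.167) = 0 + (0.96300)·0.032967 = 0.031747 mol/L.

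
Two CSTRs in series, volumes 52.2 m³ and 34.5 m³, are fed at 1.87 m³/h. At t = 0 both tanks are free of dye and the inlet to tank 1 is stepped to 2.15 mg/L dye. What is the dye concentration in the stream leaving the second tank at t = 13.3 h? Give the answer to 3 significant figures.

0.251 mg/L

Time constants: τᵢ = Vᵢ/Q for each well-mixed tank.
τ₁ = 52.2/1.87 = 27.914 h; τ₂ = 34.5/1.87 = 18.449 h.
Solving the cascade with C₁(0)=C₂(0)=0 gives C₂(t) = C_in[1 − (τ₁ e^(−t/τ₁) − τ₂ e^(−t/τ₂))/(τ₁ − τ₂)].
At t = 13.3: e^(−t/τ₁) = 0.62098, e^(−t/τ₂) = 0.48632.
C₂ = 2.15·[1 − (27.914·0.62098 − 18.449·0.48632)/(9.4652)] = 2.15·0.11654 = 0.25055 mg/L.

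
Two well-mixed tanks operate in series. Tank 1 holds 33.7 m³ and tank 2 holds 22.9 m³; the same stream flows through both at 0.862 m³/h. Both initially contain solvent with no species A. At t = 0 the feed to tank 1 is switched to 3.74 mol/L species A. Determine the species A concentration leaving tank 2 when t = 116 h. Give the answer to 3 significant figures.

Species balance on tank i: dCᵢ/dt = (Cᵢ₋₁ − Cᵢ)/τᵢ with τᵢ = Vᵢ/Q.
τ₁ = 33.7/0.862 = 39.095 h; τ₂ = 22.9/0.862 = 26.566 h.
Solving the cascade with C₁(0)=C₂(0)=0 gives C₂(t) = C_in[1 − (τ₁ e^(−t/τ₁) − τ₂ e^(−t/τ₂))/(τ₁ − τ₂)].
At t = 116: e^(−t/τ₁) = 0.051451, e^(−t/τ₂) = 0.012696.
C₂ = 3.74·[1 − (39.095·0.051451 − 26.566·0.012696)/(12.529)] = 3.74·0.86637 = 3.2402 mol/L.

3.24 mol/L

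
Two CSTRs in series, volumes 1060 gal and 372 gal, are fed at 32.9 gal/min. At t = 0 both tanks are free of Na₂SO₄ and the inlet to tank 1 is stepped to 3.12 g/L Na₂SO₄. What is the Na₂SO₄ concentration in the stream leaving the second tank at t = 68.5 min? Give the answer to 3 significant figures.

Species balance on tank i: dCᵢ/dt = (Cᵢ₋₁ − Cᵢ)/τᵢ with τᵢ = Vᵢ/Q.
τ₁ = 1060/32.9 = 32.219 min; τ₂ = 372/32.9 = 11.307 min.
Tank 1: C₁ = C_in(1 − e^(−t/τ₁)). Tank 2 (τ₁ ≠ τ₂): C₂ = C_in[1 − (τ₁ e^(−t/τ₁) − τ₂ e^(−t/τ₂))/(τ₁ − τ₂)].
At t = 68.5: e^(−t/τ₁) = 0.11930, e^(−t/τ₂) = 0.0023386.
C₂ = 3.12·[1 − (32.219·0.11930 − 11.307·0.0023386)/(20.912)] = 3.12·0.81745 = 2.5505 g/L.

2.55 g/L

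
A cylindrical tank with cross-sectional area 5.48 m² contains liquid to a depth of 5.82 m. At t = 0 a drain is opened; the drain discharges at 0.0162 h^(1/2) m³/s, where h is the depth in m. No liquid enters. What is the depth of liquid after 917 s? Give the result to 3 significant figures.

1.12 m

Volume balance on the tank: A dh/dt = −0.0162 √h.
∫ h^(−1/2) dh = −(0.0162/A) ∫ dt, giving 2√h = 2√h₀ − (0.0162/A) t.
√h = √5.82 − 0.0162·917/(2·5.48) = 2.4125 − 1.3554 = 1.0570.
h = 1.0570² = 1.1174 m.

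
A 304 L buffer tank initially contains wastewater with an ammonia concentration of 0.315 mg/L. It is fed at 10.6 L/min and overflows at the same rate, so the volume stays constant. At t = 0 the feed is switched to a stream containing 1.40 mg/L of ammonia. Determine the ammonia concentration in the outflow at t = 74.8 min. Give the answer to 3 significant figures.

1.32 mg/L

Transient balance on the dissolved component: V dC/dt = Q(C_in − C).
Rewrite as dC/dt + C/τ = C_in/τ, τ = V/Q = 28.679 min.
This is linear first-order; C(t) = C_in + (C₀ − C_in) e^(−t/τ).
C(74.8) = 1.40 + (0.315 − 1.40)·e^(−74.8/28.679) = 1.40 + (-1.0850)·0.073670 = 1.3201 mg/L.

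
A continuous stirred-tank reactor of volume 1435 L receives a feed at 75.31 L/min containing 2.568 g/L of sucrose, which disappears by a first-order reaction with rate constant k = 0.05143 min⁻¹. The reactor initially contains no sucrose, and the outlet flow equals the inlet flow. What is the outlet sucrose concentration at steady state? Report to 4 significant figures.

1.297 g/L

Species balance: V dC/dt = Q C_in − Q C − k V C.
At steady state: 0 = Q C_in − (Q + kV) C_ss, so C_ss = Q C_in/(Q + kV).
C_ss = 75.31·2.568/(75.31 + 0.05143·1435) = 193.396/149.112 = 1.29698 g/L.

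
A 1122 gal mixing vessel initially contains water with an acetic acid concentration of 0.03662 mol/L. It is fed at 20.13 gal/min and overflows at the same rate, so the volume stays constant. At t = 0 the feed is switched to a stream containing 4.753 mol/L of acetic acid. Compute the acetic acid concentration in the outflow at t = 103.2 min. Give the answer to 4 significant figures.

Transient balance on the dissolved component: V dC/dt = Q(C_in − C).
Rewrite as dC/dt + C/τ = C_in/τ, τ = V/Q = 55.7377 min.
Solution: C(t) = C_in + (C₀ − C_in) e^(−t/τ).
C(103.2) = 4.753 + (0.03662 − 4.753)·e^(−103.2/55.7377) = 4.753 + (-4.71638)·0.156997 = 4.01254 mol/L.

4.013 mol/L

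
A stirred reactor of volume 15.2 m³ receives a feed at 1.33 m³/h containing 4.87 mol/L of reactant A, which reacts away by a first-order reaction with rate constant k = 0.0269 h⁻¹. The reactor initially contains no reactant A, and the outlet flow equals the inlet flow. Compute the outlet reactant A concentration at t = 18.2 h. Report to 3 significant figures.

Accumulation = in − out − consumed: V dC/dt = Q C_in − Q C − k V C.
dC/dt = (Q/V) C_in − (Q/V + k) C; effective rate a = Q/V + k = 0.087500 + 0.0269 = 0.11440 h⁻¹.
C_ss = Q C_in/(Q + kV) = 3.7249 mol/L; C(t) = C_ss + (C₀ − C_ss) e^(−a t).
C(18.2) = 3.7249 + (-3.7249)·e^(−0.11440·18.2) = 3.7249 + (-3.7249)·0.12467 = 3.2605 mol/L.

3.26 mol/L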